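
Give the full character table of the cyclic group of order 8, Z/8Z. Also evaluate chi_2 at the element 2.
Character table of Z/8Z (irreps indexed chi_0,...,chi_7 with chi_k(m) = zeta_8^(k*m), zeta_8 = exp(2*pi*i/8)):
  irrep \ class  {0} (size 1)  {1} (size 1)    {2} (size 1)  {3} (size 1)    {4} (size 1)  {5} (size 1)    {6} (size 1)  {7} (size 1)  
  chi_0          1             1               1             1               1             1               1             1             
  chi_1          1             exp(I*pi/4)     I             exp(3*I*pi/4)   -1            exp(-3*I*pi/4)  -I            exp(-I*pi/4)  
  chi_2          1             I               -1            -I              1             I               -1            -I            
  chi_3          1             exp(3*I*pi/4)   -I            exp(I*pi/4)     -1            exp(-I*pi/4)    I             exp(-3*I*pi/4)
  chi_4          1             -1              1             -1              1             -1              1             -1            
  chi_5          1             exp(-3*I*pi/4)  I             exp(-I*pi/4)    -1            exp(I*pi/4)     -I            exp(3*I*pi/4) 
  chi_6          1             -I              -1            I               1             -I              -1            I             
  chi_7          1             exp(-I*pi/4)    -I            exp(-3*I*pi/4)  -1            exp(3*I*pi/4)   I             exp(I*pi/4)   

Spot check: chi_2(2) = zeta_8^(2*2) = zeta_8^4 = -1.

Justification: Z/8Z is abelian, so all 8 irreducible complex representations are 1-dimensional. They are given by chi_k(m) = zeta_8^(k*m) for k = 0,...,7. Row orthogonality: sum_m chi_k(m) conj(chi_l(m)) = 8 * [k = l].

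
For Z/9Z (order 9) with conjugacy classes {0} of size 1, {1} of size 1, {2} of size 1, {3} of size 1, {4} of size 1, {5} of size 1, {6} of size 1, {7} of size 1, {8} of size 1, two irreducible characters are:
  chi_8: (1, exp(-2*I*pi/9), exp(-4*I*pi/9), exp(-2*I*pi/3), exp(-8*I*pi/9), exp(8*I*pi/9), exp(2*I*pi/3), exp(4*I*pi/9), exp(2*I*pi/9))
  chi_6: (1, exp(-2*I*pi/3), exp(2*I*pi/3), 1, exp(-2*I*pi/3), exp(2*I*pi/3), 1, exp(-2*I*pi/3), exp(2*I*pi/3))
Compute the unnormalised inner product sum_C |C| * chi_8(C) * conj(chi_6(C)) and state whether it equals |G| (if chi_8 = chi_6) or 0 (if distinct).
Sum = 0; so <chi_8, chi_6> = 0 (distinct irreducibles are orthogonal).

Derivation: Compute term by term over conjugacy classes (|C| * chi_8(C) * conj(chi_6(C))):
  1*(1)*conj(1) + 1*(exp(-2*I*pi/9))*conj(exp(-2*I*pi/3)) + 1*(exp(-4*I*pi/9))*conj(exp(2*I*pi/3)) + 1*(exp(-2*I*pi/3))*conj(1) + 1*(exp(-8*I*pi/9))*conj(exp(-2*I*pi/3)) + 1*(exp(8*I*pi/9))*conj(exp(2*I*pi/3)) + 1*(exp(2*I*pi/3))*conj(1) + 1*(exp(4*I*pi/9))*conj(exp(-2*I*pi/3)) + 1*(exp(2*I*pi/9))*conj(exp(2*I*pi/3))
  = (1) + (exp(4*I*pi/9)) + (exp(8*I*pi/9)) + (exp(-2*I*pi/3)) + (exp(-2*I*pi/9)) + (exp(2*I*pi/9)) + (exp(2*I*pi/3)) + (exp(-8*I*pi/9)) + (exp(-4*I*pi/9))
  = 0.
(Exp terms are combined using exp(i*s)*conj(exp(i*t)) = exp(i*(s-t)), and sums of them are collapsed using the identity that for every m > 1 the m distinct m-th roots of unity sum to 0, e.g. 1 + exp(2*I*pi/3) + exp(-2*I*pi/3) = 0.)
Dividing by |G| = 9 gives 0/9 = 0, matching the row-orthogonality relation <chi_8, chi_6> = [chi_8 = chi_6].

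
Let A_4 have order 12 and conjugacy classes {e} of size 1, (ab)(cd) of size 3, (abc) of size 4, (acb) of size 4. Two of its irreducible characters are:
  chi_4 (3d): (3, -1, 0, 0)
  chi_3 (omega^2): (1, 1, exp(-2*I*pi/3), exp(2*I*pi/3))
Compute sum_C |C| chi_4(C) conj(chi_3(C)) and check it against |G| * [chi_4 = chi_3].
Sum = 0; so <chi_4, chi_3> = 0 (distinct irreducibles are orthogonal).

Why: Compute term by term over conjugacy classes (|C| * chi_4(C) * conj(chi_3(C))):
  1*(3)*conj(1) + 3*(-1)*conj(1) + 4*(0)*conj(exp(-2*I*pi/3)) + 4*(0)*conj(exp(2*I*pi/3))
  = (3) + (-3) + (0) + (0)
  = 0.
(Exp terms are combined using exp(i*s)*conj(exp(i*t)) = exp(i*(s-t)), and sums of them are collapsed using the identity that for every m > 1 the m distinct m-th roots of unity sum to 0, e.g. 1 + exp(2*I*pi/3) + exp(-2*I*pi/3) = 0.)
Dividing by |G| = 12 gives 0/12 = 0, matching the row-orthogonality relation <chi_4, chi_3> = [chi_4 = chi_3].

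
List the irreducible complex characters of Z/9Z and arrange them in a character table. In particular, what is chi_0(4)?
Character table of Z/9Z (irreps indexed chi_0,...,chi_8 with chi_k(m) = zeta_9^(k*m), zeta_9 = exp(2*pi*i/9)):
  irrep \ class  {0} (size 1)  {1} (size 1)    {2} (size 1)    {3} (size 1)    {4} (size 1)    {5} (size 1)    {6} (size 1)    {7} (size 1)    {8} (size 1)  
  chi_0          1             1               1               1               1               1               1               1               1             
  chi_1          1             exp(2*I*pi/9)   exp(4*I*pi/9)   exp(2*I*pi/3)   exp(8*I*pi/9)   exp(-8*I*pi/9)  exp(-2*I*pi/3)  exp(-4*I*pi/9)  exp(-2*I*pi/9)
  chi_2          1             exp(4*I*pi/9)   exp(8*I*pi/9)   exp(-2*I*pi/3)  exp(-2*I*pi/9)  exp(2*I*pi/9)   exp(2*I*pi/3)   exp(-8*I*pi/9)  exp(-4*I*pi/9)
  chi_3          1             exp(2*I*pi/3)   exp(-2*I*pi/3)  1               exp(2*I*pi/3)   exp(-2*I*pi/3)  1               exp(2*I*pi/3)   exp(-2*I*pi/3)
  chi_4          1             exp(8*I*pi/9)   exp(-2*I*pi/9)  exp(2*I*pi/3)   exp(-4*I*pi/9)  exp(4*I*pi/9)   exp(-2*I*pi/3)  exp(2*I*pi/9)   exp(-8*I*pi/9)
  chi_5          1             exp(-8*I*pi/9)  exp(2*I*pi/9)   exp(-2*I*pi/3)  exp(4*I*pi/9)   exp(-4*I*pi/9)  exp(2*I*pi/3)   exp(-2*I*pi/9)  exp(8*I*pi/9) 
  chi_6          1             exp(-2*I*pi/3)  exp(2*I*pi/3)   1               exp(-2*I*pi/3)  exp(2*I*pi/3)   1               exp(-2*I*pi/3)  exp(2*I*pi/3) 
  chi_7          1             exp(-4*I*pi/9)  exp(-8*I*pi/9)  exp(2*I*pi/3)   exp(2*I*pi/9)   exp(-2*I*pi/9)  exp(-2*I*pi/3)  exp(8*I*pi/9)   exp(4*I*pi/9) 
  chi_8          1             exp(-2*I*pi/9)  exp(-4*I*pi/9)  exp(-2*I*pi/3)  exp(-8*I*pi/9)  exp(8*I*pi/9)   exp(2*I*pi/3)   exp(4*I*pi/9)   exp(2*I*pi/9) 

Spot check: chi_0(4) = zeta_9^(0*4) = zeta_9^0 = 1.

Justification: Z/9Z is abelian, so all 9 irreducible complex representations are 1-dimensional. They are given by chi_k(m) = zeta_9^(k*m) for k = 0,...,8. Row orthogonality: sum_m chi_k(m) conj(chi_l(m)) = 9 * [k = l].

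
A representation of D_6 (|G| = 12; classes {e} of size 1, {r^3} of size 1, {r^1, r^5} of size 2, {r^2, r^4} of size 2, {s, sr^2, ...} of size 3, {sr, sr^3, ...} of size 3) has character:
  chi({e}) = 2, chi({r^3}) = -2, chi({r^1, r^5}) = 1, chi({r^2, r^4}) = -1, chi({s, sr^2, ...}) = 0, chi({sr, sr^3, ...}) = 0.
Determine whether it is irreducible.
Irreducible: <chi, chi> = 1.

Details: <chi, chi> = (1/|G|) sum_C |C| * |chi(C)|^2 = (1/12)[1*|2|^2 + 1*|-2|^2 + 2*|1|^2 + 2*|-1|^2 + 3*|0|^2 + 3*|0|^2]
  = (1/12)[(4) + (4) + (2) + (2) + (0) + (0)] = 12/12 = 1.
A character is irreducible iff <chi, chi> = 1, so this representation is irreducible.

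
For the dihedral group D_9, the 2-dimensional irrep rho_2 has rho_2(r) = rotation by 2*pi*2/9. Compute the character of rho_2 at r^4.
chi_{rho_2}(r^4) = 2*cos(2*pi*2*4/9) = 2*cos(2*pi/9)

Why: rho_2(r^4) is rotation by angle 2*pi*2*4/9, whose trace is 2*cos(2*pi*2*4/9) = 2*cos(2*pi/9).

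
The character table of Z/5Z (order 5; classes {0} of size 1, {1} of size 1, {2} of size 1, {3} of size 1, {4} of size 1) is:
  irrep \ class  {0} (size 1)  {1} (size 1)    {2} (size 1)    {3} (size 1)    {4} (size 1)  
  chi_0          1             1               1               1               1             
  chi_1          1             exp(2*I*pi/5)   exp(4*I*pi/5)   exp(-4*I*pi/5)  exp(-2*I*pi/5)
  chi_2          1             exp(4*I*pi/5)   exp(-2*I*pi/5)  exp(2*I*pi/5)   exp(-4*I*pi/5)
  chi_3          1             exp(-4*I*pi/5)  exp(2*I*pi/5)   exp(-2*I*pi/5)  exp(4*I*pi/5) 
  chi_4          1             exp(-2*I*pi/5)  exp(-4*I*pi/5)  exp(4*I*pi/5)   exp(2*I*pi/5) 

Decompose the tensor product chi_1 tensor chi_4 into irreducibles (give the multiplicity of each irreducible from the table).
chi_1 tensor chi_4 = chi_0 (all other irreducibles have multiplicity 0).

Argument: The character of a tensor product is the pointwise product (chi_1 * chi_4)(C) = chi_1(C) * chi_4(C):
  {0}: (1)*(1), {1}: (exp(2*I*pi/5))*(exp(-2*I*pi/5)), {2}: (exp(4*I*pi/5))*(exp(-4*I*pi/5)), {3}: (exp(-4*I*pi/5))*(exp(4*I*pi/5)), {4}: (exp(-2*I*pi/5))*(exp(2*I*pi/5))
so (chi_1 * chi_4) takes values
  {0} -> 1, {1} -> 1, {2} -> 1, {3} -> 1, {4} -> 1.
Now take the inner product of this character with each irreducible chi from the table, <chi_1*chi_4, chi> = (1/5) sum_C |C| (chi_1*chi_4)(C) conj(chi(C)):
  <chi_1*chi_4, chi_0> = (1/5)[1*(1)*conj(1) + 1*(1)*conj(1) + 1*(1)*conj(1) + 1*(1)*conj(1) + 1*(1)*conj(1)]
      = (1/5)[(1) + (1) + (1) + (1) + (1)] = 5/5 = 1
  <chi_1*chi_4, chi_1> = (1/5)[1*(1)*conj(1) + 1*(1)*conj(exp(2*I*pi/5)) + 1*(1)*conj(exp(4*I*pi/5)) + 1*(1)*conj(exp(-4*I*pi/5)) + 1*(1)*conj(exp(-2*I*pi/5))]
      = (1/5)[(1) + (exp(-2*I*pi/5)) + (exp(-4*I*pi/5)) + (exp(4*I*pi/5)) + (exp(2*I*pi/5))] = 0/5 = 0
  <chi_1*chi_4, chi_2> = (1/5)[1*(1)*conj(1) + 1*(1)*conj(exp(4*I*pi/5)) + 1*(1)*conj(exp(-2*I*pi/5)) + 1*(1)*conj(exp(2*I*pi/5)) + 1*(1)*conj(exp(-4*I*pi/5))]
      = (1/5)[(1) + (exp(-4*I*pi/5)) + (exp(2*I*pi/5)) + (exp(-2*I*pi/5)) + (exp(4*I*pi/5))] = 0/5 = 0
  <chi_1*chi_4, chi_3> = (1/5)[1*(1)*conj(1) + 1*(1)*conj(exp(-4*I*pi/5)) + 1*(1)*conj(exp(2*I*pi/5)) + 1*(1)*conj(exp(-2*I*pi/5)) + 1*(1)*conj(exp(4*I*pi/5))]
      = (1/5)[(1) + (exp(4*I*pi/5)) + (exp(-2*I*pi/5)) + (exp(2*I*pi/5)) + (exp(-4*I*pi/5))] = 0/5 = 0
  <chi_1*chi_4, chi_4> = (1/5)[1*(1)*conj(1) + 1*(1)*conj(exp(-2*I*pi/5)) + 1*(1)*conj(exp(-4*I*pi/5)) + 1*(1)*conj(exp(4*I*pi/5)) + 1*(1)*conj(exp(2*I*pi/5))]
      = (1/5)[(1) + (exp(2*I*pi/5)) + (exp(4*I*pi/5)) + (exp(-4*I*pi/5)) + (exp(-2*I*pi/5))] = 0/5 = 0
(Exp terms are combined using exp(i*s)*conj(exp(i*t)) = exp(i*(s-t)), and sums of them are collapsed using the identity that for every m > 1 the m distinct m-th roots of unity sum to 0, e.g. 1 + exp(2*I*pi/3) + exp(-2*I*pi/3) = 0.)
Hence the multiplicities are chi_0: 1. Dimension check: dim(chi_1)*dim(chi_4) = 1*1 = 1 and sum (mult * dim) = 1*1 = 1.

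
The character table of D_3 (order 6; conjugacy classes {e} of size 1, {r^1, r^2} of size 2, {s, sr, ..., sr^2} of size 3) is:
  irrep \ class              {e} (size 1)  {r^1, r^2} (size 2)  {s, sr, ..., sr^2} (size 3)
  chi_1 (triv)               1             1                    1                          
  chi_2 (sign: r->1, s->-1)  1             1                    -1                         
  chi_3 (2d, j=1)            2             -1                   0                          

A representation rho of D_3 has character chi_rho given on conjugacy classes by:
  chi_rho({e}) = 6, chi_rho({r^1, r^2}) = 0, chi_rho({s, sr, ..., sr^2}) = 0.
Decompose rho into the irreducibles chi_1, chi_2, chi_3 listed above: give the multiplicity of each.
Multiplicities: chi_1: 1, chi_2: 1, chi_3: 2.

Details: Use <chi_rho, chi> = (1/|G|) sum_C |C| * chi_rho(C) * conj(chi(C)) with |G| = 6 for each irreducible chi in the table:
  <chi_rho, chi_1> = (1/6)[1*(6)*conj(1) + 2*(0)*conj(1) + 3*(0)*conj(1)]
      = (1/6)[(6) + (0) + (0)] = 6/6 = 1
  <chi_rho, chi_2> = (1/6)[1*(6)*conj(1) + 2*(0)*conj(1) + 3*(0)*conj(-1)]
      = (1/6)[(6) + (0) + (0)] = 6/6 = 1
  <chi_rho, chi_3> = (1/6)[1*(6)*conj(2) + 2*(0)*conj(-1) + 3*(0)*conj(0)]
      = (1/6)[(12) + (0) + (0)] = 12/6 = 2
Dimension check: dim(rho) = sum (mult * dim) = 1*1 + 1*1 + 2*2 = 6 = chi_rho(e) = 6.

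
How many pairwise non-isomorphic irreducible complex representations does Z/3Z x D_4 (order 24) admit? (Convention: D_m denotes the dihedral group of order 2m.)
15

Solution. The number of irreducible complex representations of a finite group equals its number of conjugacy classes. For a direct product, #classes(G x H) = #classes(G) * #classes(H). Z/3Z has 3 classes (abelian), D_4 has 5 classes, so 3 * 5 = 15, so Z/3Z x D_4 (order 24) has exactly 15 irreducible complex representations.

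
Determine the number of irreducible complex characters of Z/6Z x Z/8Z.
48

Argument: The number of irreducible complex representations of a finite group equals its number of conjugacy classes. Z/6Z x Z/8Z is abelian of order 48, so every element is its own conjugacy class: 48 classes, so Z/6Z x Z/8Z (order 48) has exactly 48 irreducible complex representations.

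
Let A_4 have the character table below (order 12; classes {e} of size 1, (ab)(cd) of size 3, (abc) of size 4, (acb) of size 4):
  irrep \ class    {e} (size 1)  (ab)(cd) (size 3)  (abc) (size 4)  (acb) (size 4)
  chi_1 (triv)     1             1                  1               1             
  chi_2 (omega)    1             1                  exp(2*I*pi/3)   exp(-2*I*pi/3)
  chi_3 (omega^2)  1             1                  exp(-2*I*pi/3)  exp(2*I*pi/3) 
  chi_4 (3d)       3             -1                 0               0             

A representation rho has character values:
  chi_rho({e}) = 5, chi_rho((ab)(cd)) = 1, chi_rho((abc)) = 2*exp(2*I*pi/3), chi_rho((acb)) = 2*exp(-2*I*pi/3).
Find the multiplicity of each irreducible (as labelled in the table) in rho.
Multiplicities: chi_1: 0, chi_2: 2, chi_3: 0, chi_4: 1.

Use <chi_rho, chi> = (1/|G|) sum_C |C| * chi_rho(C) * conj(chi(C)) with |G| = 12 for each irreducible chi in the table:
  <chi_rho, chi_1> = (1/12)[1*(5)*conj(1) + 3*(1)*conj(1) + 4*(2*exp(2*I*pi/3))*conj(1) + 4*(2*exp(-2*I*pi/3))*conj(1)]
      = (1/12)[(5) + (3) + (8*exp(2*I*pi/3)) + (8*exp(-2*I*pi/3))] = 0/12 = 0
  <chi_rho, chi_2> = (1/12)[1*(5)*conj(1) + 3*(1)*conj(1) + 4*(2*exp(2*I*pi/3))*conj(exp(2*I*pi/3)) + 4*(2*exp(-2*I*pi/3))*conj(exp(-2*I*pi/3))]
      = (1/12)[(5) + (3) + (8) + (8)] = 24/12 = 2
  <chi_rho, chi_3> = (1/12)[1*(5)*conj(1) + 3*(1)*conj(1) + 4*(2*exp(2*I*pi/3))*conj(exp(-2*I*pi/3)) + 4*(2*exp(-2*I*pi/3))*conj(exp(2*I*pi/3))]
      = (1/12)[(5) + (3) + (8*exp(-2*I*pi/3)) + (8*exp(2*I*pi/3))] = 0/12 = 0
  <chi_rho, chi_4> = (1/12)[1*(5)*conj(3) + 3*(1)*conj(-1) + 4*(2*exp(2*I*pi/3))*conj(0) + 4*(2*exp(-2*I*pi/3))*conj(0)]
      = (1/12)[(15) + (-3) + (0) + (0)] = 12/12 = 1
(Exp terms are combined using exp(i*s)*conj(exp(i*t)) = exp(i*(s-t)), and sums of them are collapsed using the identity that for every m > 1 the m distinct m-th roots of unity sum to 0, e.g. 1 + exp(2*I*pi/3) + exp(-2*I*pi/3) = 0.)
Dimension check: dim(rho) = sum (mult * dim) = 0*1 + 2*1 + 0*1 + 1*3 = 5 = chi_rho(e) = 5.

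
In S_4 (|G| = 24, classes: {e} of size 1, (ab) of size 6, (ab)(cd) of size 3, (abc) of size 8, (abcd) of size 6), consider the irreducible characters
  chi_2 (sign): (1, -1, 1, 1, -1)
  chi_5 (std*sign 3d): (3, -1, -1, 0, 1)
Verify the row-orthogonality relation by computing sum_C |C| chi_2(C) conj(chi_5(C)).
Sum = 0; so <chi_2, chi_5> = 0 (distinct irreducibles are orthogonal).

Argument: Compute term by term over conjugacy classes (|C| * chi_2(C) * conj(chi_5(C))):
  1*(1)*conj(3) + 6*(-1)*conj(-1) + 3*(1)*conj(-1) + 8*(1)*conj(0) + 6*(-1)*conj(1)
  = (3) + (6) + (-3) + (0) + (-6)
  = 0.
Dividing by |G| = 24 gives 0/24 = 0, matching the row-orthogonality relation <chi_2, chi_5> = [chi_2 = chi_5].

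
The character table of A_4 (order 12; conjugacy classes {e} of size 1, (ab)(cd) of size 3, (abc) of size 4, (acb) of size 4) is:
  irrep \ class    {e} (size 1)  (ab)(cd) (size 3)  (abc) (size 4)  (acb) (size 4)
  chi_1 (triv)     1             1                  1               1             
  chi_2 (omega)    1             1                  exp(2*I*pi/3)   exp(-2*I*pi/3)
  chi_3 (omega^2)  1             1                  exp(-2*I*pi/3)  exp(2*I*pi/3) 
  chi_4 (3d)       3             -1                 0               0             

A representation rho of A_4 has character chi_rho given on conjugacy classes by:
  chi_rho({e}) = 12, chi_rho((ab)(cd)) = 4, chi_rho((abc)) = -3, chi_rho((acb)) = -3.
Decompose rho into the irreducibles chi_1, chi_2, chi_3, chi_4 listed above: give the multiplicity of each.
Multiplicities: chi_1: 0, chi_2: 3, chi_3: 3, chi_4: 2.

Argument: Use <chi_rho, chi> = (1/|G|) sum_C |C| * chi_rho(C) * conj(chi(C)) with |G| = 12 for each irreducible chi in the table:
  <chi_rho, chi_1> = (1/12)[1*(12)*conj(1) + 3*(4)*conj(1) + 4*(-3)*conj(1) + 4*(-3)*conj(1)]
      = (1/12)[(12) + (12) + (-12) + (-12)] = 0/12 = 0
  <chi_rho, chi_2> = (1/12)[1*(12)*conj(1) + 3*(4)*conj(1) + 4*(-3)*conj(exp(2*I*pi/3)) + 4*(-3)*conj(exp(-2*I*pi/3))]
      = (1/12)[(12) + (12) + (12 + 12*exp(2*I*pi/3)) + (12 + 12*exp(-2*I*pi/3))] = 36/12 = 3
  <chi_rho, chi_3> = (1/12)[1*(12)*conj(1) + 3*(4)*conj(1) + 4*(-3)*conj(exp(-2*I*pi/3)) + 4*(-3)*conj(exp(2*I*pi/3))]
      = (1/12)[(12) + (12) + (12 + 12*exp(-2*I*pi/3)) + (12 + 12*exp(2*I*pi/3))] = 36/12 = 3
  <chi_rho, chi_4> = (1/12)[1*(12)*conj(3) + 3*(4)*conj(-1) + 4*(-3)*conj(0) + 4*(-3)*conj(0)]
      = (1/12)[(36) + (-12) + (0) + (0)] = 24/12 = 2
(Exp terms are combined using exp(i*s)*conj(exp(i*t)) = exp(i*(s-t)), and sums of them are collapsed using the identity that for every m > 1 the m distinct m-th roots of unity sum to 0, e.g. 1 + exp(2*I*pi/3) + exp(-2*I*pi/3) = 0.)
Dimension check: dim(rho) = sum (mult * dim) = 0*1 + 3*1 + 3*1 + 2*3 = 12 = chi_rho(e) = 12.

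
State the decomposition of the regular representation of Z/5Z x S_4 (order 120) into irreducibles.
Each irreducible V_i of dimension d_i appears with multiplicity d_i, i.e. rho_reg = (direct sum over all irreducibles V_i) d_i V_i. The irreducible dimensions for Z/5Z x S_4 are 1, 1, 1, 1, 1, 1, 1, 1, 1, 1, 2, 2, 2, 2, 2, 3, 3, 3, 3, 3, 3, 3, 3, 3, 3: 10 irreducibles of dimension 1, each with multiplicity 1; 5 irreducibles of dimension 2, each with multiplicity 2; 10 irreducibles of dimension 3, each with multiplicity 3. Total dimension 10*1*1 + 5*2*2 + 10*3*3 = 120 = |G|.

Derivation: General theorem: in the regular representation of a finite group G, each irreducible appears with multiplicity equal to its dimension. Check: dim(rho_reg) = sum d_i^2 = 1 + 1 + 1 + 1 + 1 + 1 + 1 + 1 + 1 + 1 + 4 + 4 + 4 + 4 + 4 + 9 + 9 + 9 + 9 + 9 + 9 + 9 + 9 + 9 + 9 = 120 = |G|.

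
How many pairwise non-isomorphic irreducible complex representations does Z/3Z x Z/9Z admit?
27

Justification: The number of irreducible complex representations of a finite group equals its number of conjugacy classes. Z/3Z x Z/9Z is abelian of order 27, so every element is its own conjugacy class: 27 classes, so Z/3Z x Z/9Z (order 27) has exactly 27 irreducible complex representations.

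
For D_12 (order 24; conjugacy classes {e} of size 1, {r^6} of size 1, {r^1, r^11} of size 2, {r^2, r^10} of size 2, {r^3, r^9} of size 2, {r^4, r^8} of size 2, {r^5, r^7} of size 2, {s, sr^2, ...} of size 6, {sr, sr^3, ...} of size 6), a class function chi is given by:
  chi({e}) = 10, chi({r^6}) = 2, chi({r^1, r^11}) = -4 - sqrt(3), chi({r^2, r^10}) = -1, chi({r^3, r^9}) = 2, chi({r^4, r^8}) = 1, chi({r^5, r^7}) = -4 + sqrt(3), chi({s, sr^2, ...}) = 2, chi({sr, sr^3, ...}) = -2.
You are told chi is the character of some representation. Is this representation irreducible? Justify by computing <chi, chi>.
Not irreducible (reducible): <chi, chi> = 10 > 1.

Working: <chi, chi> = (1/|G|) sum_C |C| * |chi(C)|^2 = (1/24)[1*|10|^2 + 1*|2|^2 + 2*|-4 - sqrt(3)|^2 + 2*|-1|^2 + 2*|2|^2 + 2*|1|^2 + 2*|-4 + sqrt(3)|^2 + 6*|2|^2 + 6*|-2|^2]
  = (1/24)[(100) + (4) + (16*sqrt(3) + 38) + (2) + (8) + (2) + (38 - 16*sqrt(3)) + (24) + (24)] = 240/24 = 10.
A character is irreducible iff <chi, chi> = 1, so this representation is reducible.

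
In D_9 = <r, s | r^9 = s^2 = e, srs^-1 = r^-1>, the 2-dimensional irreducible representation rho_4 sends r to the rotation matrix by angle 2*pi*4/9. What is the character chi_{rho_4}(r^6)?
chi_{rho_4}(r^6) = 2*cos(2*pi*4*6/9) = -1

Details: rho_4(r^6) is rotation by angle 2*pi*4*6/9, whose trace is 2*cos(2*pi*4*6/9) = -1.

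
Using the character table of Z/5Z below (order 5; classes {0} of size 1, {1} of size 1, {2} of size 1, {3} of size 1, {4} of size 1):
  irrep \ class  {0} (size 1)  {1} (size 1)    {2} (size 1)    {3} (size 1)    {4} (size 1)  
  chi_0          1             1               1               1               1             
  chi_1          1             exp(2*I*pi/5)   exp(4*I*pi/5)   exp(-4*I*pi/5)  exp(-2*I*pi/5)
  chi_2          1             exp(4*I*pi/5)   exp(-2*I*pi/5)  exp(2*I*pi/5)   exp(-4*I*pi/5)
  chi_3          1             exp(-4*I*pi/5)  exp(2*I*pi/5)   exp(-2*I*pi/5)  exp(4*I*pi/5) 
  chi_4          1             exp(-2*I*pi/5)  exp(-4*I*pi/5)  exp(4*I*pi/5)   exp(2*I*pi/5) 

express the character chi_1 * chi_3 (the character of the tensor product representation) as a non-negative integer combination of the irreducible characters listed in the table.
chi_1 tensor chi_3 = chi_4 (all other irreducibles have multiplicity 0).

Details: The character of a tensor product is the pointwise product (chi_1 * chi_3)(C) = chi_1(C) * chi_3(C):
  {0}: (1)*(1), {1}: (exp(2*I*pi/5))*(exp(-4*I*pi/5)), {2}: (exp(4*I*pi/5))*(exp(2*I*pi/5)), {3}: (exp(-4*I*pi/5))*(exp(-2*I*pi/5)), {4}: (exp(-2*I*pi/5))*(exp(4*I*pi/5))
so (chi_1 * chi_3) takes values
  {0} -> 1, {1} -> exp(-2*I*pi/5), {2} -> exp(-4*I*pi/5), {3} -> exp(4*I*pi/5), {4} -> exp(2*I*pi/5).
Now take the inner product of this character with each irreducible chi from the table, <chi_1*chi_3, chi> = (1/5) sum_C |C| (chi_1*chi_3)(C) conj(chi(C)):
  <chi_1*chi_3, chi_0> = (1/5)[1*(1)*conj(1) + 1*(exp(-2*I*pi/5))*conj(1) + 1*(exp(-4*I*pi/5))*conj(1) + 1*(exp(4*I*pi/5))*conj(1) + 1*(exp(2*I*pi/5))*conj(1)]
      = (1/5)[(1) + (exp(-2*I*pi/5)) + (exp(-4*I*pi/5)) + (exp(4*I*pi/5)) + (exp(2*I*pi/5))] = 0/5 = 0
  <chi_1*chi_3, chi_1> = (1/5)[1*(1)*conj(1) + 1*(exp(-2*I*pi/5))*conj(exp(2*I*pi/5)) + 1*(exp(-4*I*pi/5))*conj(exp(4*I*pi/5)) + 1*(exp(4*I*pi/5))*conj(exp(-4*I*pi/5)) + 1*(exp(2*I*pi/5))*conj(exp(-2*I*pi/5))]
      = (1/5)[(1) + (exp(-4*I*pi/5)) + (exp(2*I*pi/5)) + (exp(-2*I*pi/5)) + (exp(4*I*pi/5))] = 0/5 = 0
  <chi_1*chi_3, chi_2> = (1/5)[1*(1)*conj(1) + 1*(exp(-2*I*pi/5))*conj(exp(4*I*pi/5)) + 1*(exp(-4*I*pi/5))*conj(exp(-2*I*pi/5)) + 1*(exp(4*I*pi/5))*conj(exp(2*I*pi/5)) + 1*(exp(2*I*pi/5))*conj(exp(-4*I*pi/5))]
      = (1/5)[(1) + (exp(4*I*pi/5)) + (exp(-2*I*pi/5)) + (exp(2*I*pi/5)) + (exp(-4*I*pi/5))] = 0/5 = 0
  <chi_1*chi_3, chi_3> = (1/5)[1*(1)*conj(1) + 1*(exp(-2*I*pi/5))*conj(exp(-4*I*pi/5)) + 1*(exp(-4*I*pi/5))*conj(exp(2*I*pi/5)) + 1*(exp(4*I*pi/5))*conj(exp(-2*I*pi/5)) + 1*(exp(2*I*pi/5))*conj(exp(4*I*pi/5))]
      = (1/5)[(1) + (exp(2*I*pi/5)) + (exp(4*I*pi/5)) + (exp(-4*I*pi/5)) + (exp(-2*I*pi/5))] = 0/5 = 0
  <chi_1*chi_3, chi_4> = (1/5)[1*(1)*conj(1) + 1*(exp(-2*I*pi/5))*conj(exp(-2*I*pi/5)) + 1*(exp(-4*I*pi/5))*conj(exp(-4*I*pi/5)) + 1*(exp(4*I*pi/5))*conj(exp(4*I*pi/5)) + 1*(exp(2*I*pi/5))*conj(exp(2*I*pi/5))]
      = (1/5)[(1) + (1) + (1) + (1) + (1)] = 5/5 = 1
(Exp terms are combined using exp(i*s)*conj(exp(i*t)) = exp(i*(s-t)), and sums of them are collapsed using the identity that for every m > 1 the m distinct m-th roots of unity sum to 0, e.g. 1 + exp(2*I*pi/3) + exp(-2*I*pi/3) = 0.)
Hence the multiplicities are chi_4: 1. Dimension check: dim(chi_1)*dim(chi_3) = 1*1 = 1 and sum (mult * dim) = 1*1 = 1.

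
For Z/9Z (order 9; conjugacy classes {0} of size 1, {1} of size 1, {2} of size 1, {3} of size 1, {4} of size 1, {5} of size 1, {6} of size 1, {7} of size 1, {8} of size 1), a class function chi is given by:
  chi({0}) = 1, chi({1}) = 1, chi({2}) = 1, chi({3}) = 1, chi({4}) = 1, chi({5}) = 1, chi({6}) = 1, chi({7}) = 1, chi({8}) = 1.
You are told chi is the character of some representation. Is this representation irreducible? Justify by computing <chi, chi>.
Irreducible: <chi, chi> = 1.

Working: <chi, chi> = (1/|G|) sum_C |C| * |chi(C)|^2 = (1/9)[1*|1|^2 + 1*|1|^2 + 1*|1|^2 + 1*|1|^2 + 1*|1|^2 + 1*|1|^2 + 1*|1|^2 + 1*|1|^2 + 1*|1|^2]
  = (1/9)[(1) + (1) + (1) + (1) + (1) + (1) + (1) + (1) + (1)] = 9/9 = 1.
(Exp terms are combined using exp(i*s)*conj(exp(i*t)) = exp(i*(s-t)), and sums of them are collapsed using the identity that for every m > 1 the m distinct m-th roots of unity sum to 0, e.g. 1 + exp(2*I*pi/3) + exp(-2*I*pi/3) = 0.)
A character is irreducible iff <chi, chi> = 1, so this representation is irreducible.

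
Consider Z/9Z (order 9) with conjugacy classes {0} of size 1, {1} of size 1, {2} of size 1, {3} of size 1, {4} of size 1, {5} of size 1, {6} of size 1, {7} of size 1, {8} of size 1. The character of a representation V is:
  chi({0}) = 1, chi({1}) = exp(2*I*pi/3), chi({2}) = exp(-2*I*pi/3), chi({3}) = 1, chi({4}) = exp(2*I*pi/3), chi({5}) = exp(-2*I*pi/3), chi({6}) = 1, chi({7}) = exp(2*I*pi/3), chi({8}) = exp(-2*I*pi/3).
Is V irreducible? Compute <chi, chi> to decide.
Irreducible: <chi, chi> = 1.

Explanation: <chi, chi> = (1/|G|) sum_C |C| * |chi(C)|^2 = (1/9)[1*|1|^2 + 1*|exp(2*I*pi/3)|^2 + 1*|exp(-2*I*pi/3)|^2 + 1*|1|^2 + 1*|exp(2*I*pi/3)|^2 + 1*|exp(-2*I*pi/3)|^2 + 1*|1|^2 + 1*|exp(2*I*pi/3)|^2 + 1*|exp(-2*I*pi/3)|^2]
  = (1/9)[(1) + (1) + (1) + (1) + (1) + (1) + (1) + (1) + (1)] = 9/9 = 1.
(Exp terms are combined using exp(i*s)*conj(exp(i*t)) = exp(i*(s-t)), and sums of them are collapsed using the identity that for every m > 1 the m distinct m-th roots of unity sum to 0, e.g. 1 + exp(2*I*pi/3) + exp(-2*I*pi/3) = 0.)
A character is irreducible iff <chi, chi> = 1, so this representation is irreducible.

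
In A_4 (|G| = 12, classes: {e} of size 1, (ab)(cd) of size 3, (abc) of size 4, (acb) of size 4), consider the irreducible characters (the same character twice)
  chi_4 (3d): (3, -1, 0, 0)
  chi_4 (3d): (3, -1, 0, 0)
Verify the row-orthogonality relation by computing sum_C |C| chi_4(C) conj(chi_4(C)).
Sum = 12 = |G| = 12; so <chi_4, chi_4> = 1 (norm-1 confirms irreducibility).

Reasoning: Compute term by term over conjugacy classes (|C| * chi_4(C) * conj(chi_4(C))):
  1*(3)*conj(3) + 3*(-1)*conj(-1) + 4*(0)*conj(0) + 4*(0)*conj(0)
  = (9) + (3) + (0) + (0)
  = 12.
(Exp terms are combined using exp(i*s)*conj(exp(i*t)) = exp(i*(s-t)), and sums of them are collapsed using the identity that for every m > 1 the m distinct m-th roots of unity sum to 0, e.g. 1 + exp(2*I*pi/3) + exp(-2*I*pi/3) = 0.)
Dividing by |G| = 12 gives 12/12 = 1, matching the row-orthogonality relation <chi_4, chi_4> = [chi_4 = chi_4].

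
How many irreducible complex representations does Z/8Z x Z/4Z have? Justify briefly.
32

The number of irreducible complex representations of a finite group equals its number of conjugacy classes. Z/8Z x Z/4Z is abelian of order 32, so every element is its own conjugacy class: 32 classes, so Z/8Z x Z/4Z (order 32) has exactly 32 irreducible complex representations.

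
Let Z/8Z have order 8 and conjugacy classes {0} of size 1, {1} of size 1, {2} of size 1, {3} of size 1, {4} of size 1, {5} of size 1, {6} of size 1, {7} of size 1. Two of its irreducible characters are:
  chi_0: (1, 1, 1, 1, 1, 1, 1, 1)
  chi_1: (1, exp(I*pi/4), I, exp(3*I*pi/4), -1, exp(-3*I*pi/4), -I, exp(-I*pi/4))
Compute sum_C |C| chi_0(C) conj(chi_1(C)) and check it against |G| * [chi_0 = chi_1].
Sum = 0; so <chi_0, chi_1> = 0 (distinct irreducibles are orthogonal).

Solution. Compute term by term over conjugacy classes (|C| * chi_0(C) * conj(chi_1(C))):
  1*(1)*conj(1) + 1*(1)*conj(exp(I*pi/4)) + 1*(1)*conj(I) + 1*(1)*conj(exp(3*I*pi/4)) + 1*(1)*conj(-1) + 1*(1)*conj(exp(-3*I*pi/4)) + 1*(1)*conj(-I) + 1*(1)*conj(exp(-I*pi/4))
  = (1) + (exp(-I*pi/4)) + (-I) + (exp(-3*I*pi/4)) + (-1) + (exp(3*I*pi/4)) + (I) + (exp(I*pi/4))
  = 0.
(Exp terms are combined using exp(i*s)*conj(exp(i*t)) = exp(i*(s-t)), and sums of them are collapsed using the identity that for every m > 1 the m distinct m-th roots of unity sum to 0, e.g. 1 + exp(2*I*pi/3) + exp(-2*I*pi/3) = 0.)
Dividing by |G| = 8 gives 0/8 = 0, matching the row-orthogonality relation <chi_0, chi_1> = [chi_0 = chi_1].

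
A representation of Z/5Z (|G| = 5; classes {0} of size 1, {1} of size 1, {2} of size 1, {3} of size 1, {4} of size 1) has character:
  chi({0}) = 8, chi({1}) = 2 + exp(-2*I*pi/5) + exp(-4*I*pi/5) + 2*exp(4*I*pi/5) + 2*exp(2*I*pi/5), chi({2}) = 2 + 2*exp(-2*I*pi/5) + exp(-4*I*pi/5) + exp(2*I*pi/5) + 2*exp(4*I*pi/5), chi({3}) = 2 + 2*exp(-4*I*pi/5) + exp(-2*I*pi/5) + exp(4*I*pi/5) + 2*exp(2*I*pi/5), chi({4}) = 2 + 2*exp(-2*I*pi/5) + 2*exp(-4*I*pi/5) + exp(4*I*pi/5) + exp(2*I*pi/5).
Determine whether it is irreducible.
Not irreducible (reducible): <chi, chi> = 14 > 1.

<chi, chi> = (1/|G|) sum_C |C| * |chi(C)|^2 = (1/5)[1*|8|^2 + 1*|2 + exp(-2*I*pi/5) + exp(-4*I*pi/5) + 2*exp(4*I*pi/5) + 2*exp(2*I*pi/5)|^2 + 1*|2 + 2*exp(-2*I*pi/5) + exp(-4*I*pi/5) + exp(2*I*pi/5) + 2*exp(4*I*pi/5)|^2 + 1*|2 + 2*exp(-4*I*pi/5) + exp(-2*I*pi/5) + exp(4*I*pi/5) + 2*exp(2*I*pi/5)|^2 + 1*|2 + 2*exp(-2*I*pi/5) + 2*exp(-4*I*pi/5) + exp(4*I*pi/5) + exp(2*I*pi/5)|^2]
  = (1/5)[(64) + (14 + 13*exp(-2*I*pi/5) + 12*exp(-4*I*pi/5) + 12*exp(4*I*pi/5) + 13*exp(2*I*pi/5)) + (14 + 12*exp(-2*I*pi/5) + 13*exp(-4*I*pi/5) + 13*exp(4*I*pi/5) + 12*exp(2*I*pi/5)) + (14 + 12*exp(-2*I*pi/5) + 13*exp(-4*I*pi/5) + 13*exp(4*I*pi/5) + 12*exp(2*I*pi/5)) + (14 + 13*exp(-2*I*pi/5) + 12*exp(-4*I*pi/5) + 12*exp(4*I*pi/5) + 13*exp(2*I*pi/5))] = 70/5 = 14.
(Exp terms are combined using exp(i*s)*conj(exp(i*t)) = exp(i*(s-t)), and sums of them are collapsed using the identity that for every m > 1 the m distinct m-th roots of unity sum to 0, e.g. 1 + exp(2*I*pi/3) + exp(-2*I*pi/3) = 0.)
A character is irreducible iff <chi, chi> = 1, so this representation is reducible.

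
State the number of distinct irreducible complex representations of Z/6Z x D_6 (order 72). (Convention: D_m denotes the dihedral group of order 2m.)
36

Details: The number of irreducible complex representations of a finite group equals its number of conjugacy classes. For a direct product, #classes(G x H) = #classes(G) * #classes(H). Z/6Z has 6 classes (abelian), D_6 has 6 classes, so 6 * 6 = 36, so Z/6Z x D_6 (order 72) has exactly 36 irreducible complex representations.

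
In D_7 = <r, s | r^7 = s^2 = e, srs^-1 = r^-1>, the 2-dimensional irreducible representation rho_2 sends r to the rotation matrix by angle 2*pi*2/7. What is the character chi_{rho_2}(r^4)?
chi_{rho_2}(r^4) = 2*cos(2*pi*2*4/7) = 2*cos(16*pi/7)

Proof sketch: rho_2(r^4) is rotation by angle 2*pi*2*4/7, whose trace is 2*cos(2*pi*2*4/7) = 2*cos(16*pi/7).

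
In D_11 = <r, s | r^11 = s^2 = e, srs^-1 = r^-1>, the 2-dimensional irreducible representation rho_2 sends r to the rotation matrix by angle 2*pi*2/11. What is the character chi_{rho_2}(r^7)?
chi_{rho_2}(r^7) = 2*cos(2*pi*2*7/11) = -2*cos(5*pi/11)

Reasoning: rho_2(r^7) is rotation by angle 2*pi*2*7/11, whose trace is 2*cos(2*pi*2*7/11) = -2*cos(5*pi/11).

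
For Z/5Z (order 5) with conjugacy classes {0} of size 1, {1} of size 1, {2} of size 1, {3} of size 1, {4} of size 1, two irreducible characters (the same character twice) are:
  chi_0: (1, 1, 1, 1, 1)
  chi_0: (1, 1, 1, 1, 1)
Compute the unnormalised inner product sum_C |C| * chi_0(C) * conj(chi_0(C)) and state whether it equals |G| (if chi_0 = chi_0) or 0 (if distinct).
Sum = 5 = |G| = 5; so <chi_0, chi_0> = 1 (norm-1 confirms irreducibility).

Justification: Compute term by term over conjugacy classes (|C| * chi_0(C) * conj(chi_0(C))):
  1*(1)*conj(1) + 1*(1)*conj(1) + 1*(1)*conj(1) + 1*(1)*conj(1) + 1*(1)*conj(1)
  = (1) + (1) + (1) + (1) + (1)
  = 5.
(Exp terms are combined using exp(i*s)*conj(exp(i*t)) = exp(i*(s-t)), and sums of them are collapsed using the identity that for every m > 1 the m distinct m-th roots of unity sum to 0, e.g. 1 + exp(2*I*pi/3) + exp(-2*I*pi/3) = 0.)
Dividing by |G| = 5 gives 5/5 = 1, matching the row-orthogonality relation <chi_0, chi_0> = [chi_0 = chi_0].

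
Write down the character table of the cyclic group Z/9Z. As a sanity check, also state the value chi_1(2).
Character table of Z/9Z (irreps indexed chi_0,...,chi_8 with chi_k(m) = zeta_9^(k*m), zeta_9 = exp(2*pi*i/9)):
  irrep \ class  {0} (size 1)  {1} (size 1)    {2} (size 1)    {3} (size 1)    {4} (size 1)    {5} (size 1)    {6} (size 1)    {7} (size 1)    {8} (size 1)  
  chi_0          1             1               1               1               1               1               1               1               1             
  chi_1          1             exp(2*I*pi/9)   exp(4*I*pi/9)   exp(2*I*pi/3)   exp(8*I*pi/9)   exp(-8*I*pi/9)  exp(-2*I*pi/3)  exp(-4*I*pi/9)  exp(-2*I*pi/9)
  chi_2          1             exp(4*I*pi/9)   exp(8*I*pi/9)   exp(-2*I*pi/3)  exp(-2*I*pi/9)  exp(2*I*pi/9)   exp(2*I*pi/3)   exp(-8*I*pi/9)  exp(-4*I*pi/9)
  chi_3          1             exp(2*I*pi/3)   exp(-2*I*pi/3)  1               exp(2*I*pi/3)   exp(-2*I*pi/3)  1               exp(2*I*pi/3)   exp(-2*I*pi/3)
  chi_4          1             exp(8*I*pi/9)   exp(-2*I*pi/9)  exp(2*I*pi/3)   exp(-4*I*pi/9)  exp(4*I*pi/9)   exp(-2*I*pi/3)  exp(2*I*pi/9)   exp(-8*I*pi/9)
  chi_5          1             exp(-8*I*pi/9)  exp(2*I*pi/9)   exp(-2*I*pi/3)  exp(4*I*pi/9)   exp(-4*I*pi/9)  exp(2*I*pi/3)   exp(-2*I*pi/9)  exp(8*I*pi/9) 
  chi_6          1             exp(-2*I*pi/3)  exp(2*I*pi/3)   1               exp(-2*I*pi/3)  exp(2*I*pi/3)   1               exp(-2*I*pi/3)  exp(2*I*pi/3) 
  chi_7          1             exp(-4*I*pi/9)  exp(-8*I*pi/9)  exp(2*I*pi/3)   exp(2*I*pi/9)   exp(-2*I*pi/9)  exp(-2*I*pi/3)  exp(8*I*pi/9)   exp(4*I*pi/9) 
  chi_8          1             exp(-2*I*pi/9)  exp(-4*I*pi/9)  exp(-2*I*pi/3)  exp(-8*I*pi/9)  exp(8*I*pi/9)   exp(2*I*pi/3)   exp(4*I*pi/9)   exp(2*I*pi/9) 

Spot check: chi_1(2) = zeta_9^(1*2) = zeta_9^2 = exp(4*I*pi/9).

Solution. Z/9Z is abelian, so all 9 irreducible complex representations are 1-dimensional. They are given by chi_k(m) = zeta_9^(k*m) for k = 0,...,8. Row orthogonality: sum_m chi_k(m) conj(chi_l(m)) = 9 * [k = l].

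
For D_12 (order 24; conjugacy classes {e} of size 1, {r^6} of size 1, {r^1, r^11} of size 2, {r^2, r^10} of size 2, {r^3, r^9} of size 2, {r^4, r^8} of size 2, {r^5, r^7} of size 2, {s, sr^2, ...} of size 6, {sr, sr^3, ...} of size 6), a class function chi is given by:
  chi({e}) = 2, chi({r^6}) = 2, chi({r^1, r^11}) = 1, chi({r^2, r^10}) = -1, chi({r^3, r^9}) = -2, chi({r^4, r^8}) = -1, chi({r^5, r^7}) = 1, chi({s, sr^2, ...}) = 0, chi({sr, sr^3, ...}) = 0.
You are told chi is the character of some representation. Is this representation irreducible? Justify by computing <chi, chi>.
Irreducible: <chi, chi> = 1.

Argument: <chi, chi> = (1/|G|) sum_C |C| * |chi(C)|^2 = (1/24)[1*|2|^2 + 1*|2|^2 + 2*|1|^2 + 2*|-1|^2 + 2*|-2|^2 + 2*|-1|^2 + 2*|1|^2 + 6*|0|^2 + 6*|0|^2]
  = (1/24)[(4) + (4) + (2) + (2) + (8) + (2) + (2) + (0) + (0)] = 24/24 = 1.
A character is irreducible iff <chi, chi> = 1, so this representation is irreducible.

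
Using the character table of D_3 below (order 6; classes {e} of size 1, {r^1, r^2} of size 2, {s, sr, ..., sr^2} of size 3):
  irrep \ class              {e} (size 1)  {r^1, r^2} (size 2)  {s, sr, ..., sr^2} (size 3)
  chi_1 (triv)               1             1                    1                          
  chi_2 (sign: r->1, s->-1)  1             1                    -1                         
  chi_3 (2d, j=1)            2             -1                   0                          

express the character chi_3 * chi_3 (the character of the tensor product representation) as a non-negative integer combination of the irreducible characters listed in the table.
chi_3 tensor chi_3 = chi_1 + chi_2 + chi_3 (all other irreducibles have multiplicity 0).

The character of a tensor product is the pointwise product (chi_3 * chi_3)(C) = chi_3(C) * chi_3(C):
  {e}: (2)*(2), {r^1, r^2}: (-1)*(-1), {s, sr, ..., sr^2}: (0)*(0)
so (chi_3 * chi_3) takes values
  {e} -> 4, {r^1, r^2} -> 1, {s, sr, ..., sr^2} -> 0.
Now take the inner product of this character with each irreducible chi from the table, <chi_3*chi_3, chi> = (1/6) sum_C |C| (chi_3*chi_3)(C) conj(chi(C)):
  <chi_3*chi_3, chi_1> = (1/6)[1*(4)*conj(1) + 2*(1)*conj(1) + 3*(0)*conj(1)]
      = (1/6)[(4) + (2) + (0)] = 6/6 = 1
  <chi_3*chi_3, chi_2> = (1/6)[1*(4)*conj(1) + 2*(1)*conj(1) + 3*(0)*conj(-1)]
      = (1/6)[(4) + (2) + (0)] = 6/6 = 1
  <chi_3*chi_3, chi_3> = (1/6)[1*(4)*conj(2) + 2*(1)*conj(-1) + 3*(0)*conj(0)]
      = (1/6)[(8) + (-2) + (0)] = 6/6 = 1
Hence the multiplicities are chi_1: 1, chi_2: 1, chi_3: 1. Dimension check: dim(chi_3)*dim(chi_3) = 2*2 = 4 and sum (mult * dim) = 1*1 + 1*1 + 1*2 = 4.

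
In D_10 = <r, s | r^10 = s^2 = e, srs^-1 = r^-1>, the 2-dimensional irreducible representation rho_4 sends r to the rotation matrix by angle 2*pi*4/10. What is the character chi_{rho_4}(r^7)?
chi_{rho_4}(r^7) = 2*cos(2*pi*4*7/10) = -1/2 + sqrt(5)/2

Proof sketch: rho_4(r^7) is rotation by angle 2*pi*4*7/10, whose trace is 2*cos(2*pi*4*7/10) = -1/2 + sqrt(5)/2.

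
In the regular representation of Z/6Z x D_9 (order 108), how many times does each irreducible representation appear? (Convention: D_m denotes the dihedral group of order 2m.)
Each irreducible V_i of dimension d_i appears with multiplicity d_i, i.e. rho_reg = (direct sum over all irreducibles V_i) d_i V_i. The irreducible dimensions for Z/6Z x D_9 are 1, 1, 1, 1, 1, 1, 1, 1, 1, 1, 1, 1, 2, 2, 2, 2, 2, 2, 2, 2, 2, 2, 2, 2, 2, 2, 2, 2, 2, 2, 2, 2, 2, 2, 2, 2: 12 irreducibles of dimension 1, each with multiplicity 1; 24 irreducibles of dimension 2, each with multiplicity 2. Total dimension 12*1*1 + 24*2*2 = 108 = |G|.

Argument: General theorem: in the regular representation of a finite group G, each irreducible appears with multiplicity equal to its dimension. Check: dim(rho_reg) = sum d_i^2 = 1 + 1 + 1 + 1 + 1 + 1 + 1 + 1 + 1 + 1 + 1 + 1 + 4 + 4 + 4 + 4 + 4 + 4 + 4 + 4 + 4 + 4 + 4 + 4 + 4 + 4 + 4 + 4 + 4 + 4 + 4 + 4 + 4 + 4 + 4 + 4 = 108 = |G|.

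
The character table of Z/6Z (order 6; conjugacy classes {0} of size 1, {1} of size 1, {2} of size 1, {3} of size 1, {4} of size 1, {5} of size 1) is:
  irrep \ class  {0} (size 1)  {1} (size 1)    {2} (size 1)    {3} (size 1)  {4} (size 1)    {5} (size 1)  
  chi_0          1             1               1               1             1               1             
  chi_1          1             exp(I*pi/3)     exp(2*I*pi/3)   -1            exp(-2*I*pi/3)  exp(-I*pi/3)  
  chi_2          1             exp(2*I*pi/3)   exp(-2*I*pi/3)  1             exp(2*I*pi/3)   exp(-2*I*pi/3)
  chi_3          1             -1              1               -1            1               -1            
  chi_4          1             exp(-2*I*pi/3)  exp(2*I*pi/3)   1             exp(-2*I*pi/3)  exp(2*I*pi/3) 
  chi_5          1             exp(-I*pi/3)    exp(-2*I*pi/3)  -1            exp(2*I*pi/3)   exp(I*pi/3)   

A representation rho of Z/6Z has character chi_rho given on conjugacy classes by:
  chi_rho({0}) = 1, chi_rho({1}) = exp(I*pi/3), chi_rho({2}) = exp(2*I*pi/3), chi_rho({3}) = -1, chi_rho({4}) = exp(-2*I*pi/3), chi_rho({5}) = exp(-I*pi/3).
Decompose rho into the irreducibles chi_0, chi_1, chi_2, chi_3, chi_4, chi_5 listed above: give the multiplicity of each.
Multiplicities: chi_0: 0, chi_1: 1, chi_2: 0, chi_3: 0, chi_4: 0, chi_5: 0.

Derivation: Use <chi_rho, chi> = (1/|G|) sum_C |C| * chi_rho(C) * conj(chi(C)) with |G| = 6 for each irreducible chi in the table:
  <chi_rho, chi_0> = (1/6)[1*(1)*conj(1) + 1*(exp(I*pi/3))*conj(1) + 1*(exp(2*I*pi/3))*conj(1) + 1*(-1)*conj(1) + 1*(exp(-2*I*pi/3))*conj(1) + 1*(exp(-I*pi/3))*conj(1)]
      = (1/6)[(1) + (exp(I*pi/3)) + (exp(2*I*pi/3)) + (-1) + (exp(-2*I*pi/3)) + (exp(-I*pi/3))] = 0/6 = 0
  <chi_rho, chi_1> = (1/6)[1*(1)*conj(1) + 1*(exp(I*pi/3))*conj(exp(I*pi/3)) + 1*(exp(2*I*pi/3))*conj(exp(2*I*pi/3)) + 1*(-1)*conj(-1) + 1*(exp(-2*I*pi/3))*conj(exp(-2*I*pi/3)) + 1*(exp(-I*pi/3))*conj(exp(-I*pi/3))]
      = (1/6)[(1) + (1) + (1) + (1) + (1) + (1)] = 6/6 = 1
  <chi_rho, chi_2> = (1/6)[1*(1)*conj(1) + 1*(exp(I*pi/3))*conj(exp(2*I*pi/3)) + 1*(exp(2*I*pi/3))*conj(exp(-2*I*pi/3)) + 1*(-1)*conj(1) + 1*(exp(-2*I*pi/3))*conj(exp(2*I*pi/3)) + 1*(exp(-I*pi/3))*conj(exp(-2*I*pi/3))]
      = (1/6)[(1) + (exp(-I*pi/3)) + (exp(-2*I*pi/3)) + (-1) + (exp(2*I*pi/3)) + (exp(I*pi/3))] = 0/6 = 0
  <chi_rho, chi_3> = (1/6)[1*(1)*conj(1) + 1*(exp(I*pi/3))*conj(-1) + 1*(exp(2*I*pi/3))*conj(1) + 1*(-1)*conj(-1) + 1*(exp(-2*I*pi/3))*conj(1) + 1*(exp(-I*pi/3))*conj(-1)]
      = (1/6)[(1) + (-exp(I*pi/3)) + (exp(2*I*pi/3)) + (1) + (exp(-2*I*pi/3)) + (-exp(-I*pi/3))] = 0/6 = 0
  <chi_rho, chi_4> = (1/6)[1*(1)*conj(1) + 1*(exp(I*pi/3))*conj(exp(-2*I*pi/3)) + 1*(exp(2*I*pi/3))*conj(exp(2*I*pi/3)) + 1*(-1)*conj(1) + 1*(exp(-2*I*pi/3))*conj(exp(-2*I*pi/3)) + 1*(exp(-I*pi/3))*conj(exp(2*I*pi/3))]
      = (1/6)[(1) + (-1) + (1) + (-1) + (1) + (-1)] = 0/6 = 0
  <chi_rho, chi_5> = (1/6)[1*(1)*conj(1) + 1*(exp(I*pi/3))*conj(exp(-I*pi/3)) + 1*(exp(2*I*pi/3))*conj(exp(-2*I*pi/3)) + 1*(-1)*conj(-1) + 1*(exp(-2*I*pi/3))*conj(exp(2*I*pi/3)) + 1*(exp(-I*pi/3))*conj(exp(I*pi/3))]
      = (1/6)[(1) + (exp(2*I*pi/3)) + (exp(-2*I*pi/3)) + (1) + (exp(2*I*pi/3)) + (exp(-2*I*pi/3))] = 0/6 = 0
(Exp terms are combined using exp(i*s)*conj(exp(i*t)) = exp(i*(s-t)), and sums of them are collapsed using the identity that for every m > 1 the m distinct m-th roots of unity sum to 0, e.g. 1 + exp(2*I*pi/3) + exp(-2*I*pi/3) = 0.)
Dimension check: dim(rho) = sum (mult * dim) = 0*1 + 1*1 + 0*1 + 0*1 + 0*1 + 0*1 = 1 = chi_rho(e) = 1.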